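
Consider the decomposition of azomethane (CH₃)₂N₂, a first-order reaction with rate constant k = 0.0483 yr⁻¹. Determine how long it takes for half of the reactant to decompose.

14.35 yr

Step 1: For a first-order reaction, t₁/₂ = ln(2)/k
Step 2: t₁/₂ = ln(2)/0.0483
Step 3: t₁/₂ = 0.6931/0.0483 = 14.35 yr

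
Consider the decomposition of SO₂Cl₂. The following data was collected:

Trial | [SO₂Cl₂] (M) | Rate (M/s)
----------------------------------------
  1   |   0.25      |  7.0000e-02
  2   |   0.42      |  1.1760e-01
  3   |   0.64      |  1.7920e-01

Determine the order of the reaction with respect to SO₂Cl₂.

first order (1)

Step 1: Compare trials to find order n where rate₂/rate₁ = ([SO₂Cl₂]₂/[SO₂Cl₂]₁)^n
Step 2: rate₂/rate₁ = 1.1760e-01/7.0000e-02 = 1.68
Step 3: [SO₂Cl₂]₂/[SO₂Cl₂]₁ = 0.42/0.25 = 1.68
Step 4: n = ln(1.68)/ln(1.68) = 1.00 ≈ 1
Step 5: The reaction is first order in SO₂Cl₂.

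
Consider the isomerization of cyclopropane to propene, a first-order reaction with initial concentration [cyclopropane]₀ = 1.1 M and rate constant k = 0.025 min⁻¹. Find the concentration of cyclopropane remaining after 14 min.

0.7752 M

Step 1: For a first-order reaction: [cyclopropane] = [cyclopropane]₀ × e^(-kt)
Step 2: [cyclopropane] = 1.1 × e^(-0.025 × 14)
Step 3: [cyclopropane] = 1.1 × e^(-0.35)
Step 4: [cyclopropane] = 1.1 × 0.704688 = 0.7752 M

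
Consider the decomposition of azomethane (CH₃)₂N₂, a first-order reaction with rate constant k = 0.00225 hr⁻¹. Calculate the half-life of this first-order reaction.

308.1 hr

Step 1: For a first-order reaction, t₁/₂ = ln(2)/k
Step 2: t₁/₂ = ln(2)/0.00225
Step 3: t₁/₂ = 0.6931/0.00225 = 308.1 hr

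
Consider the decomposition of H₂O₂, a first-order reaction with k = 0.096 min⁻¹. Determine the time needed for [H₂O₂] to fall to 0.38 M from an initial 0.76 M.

7.22 min

Step 1: For first-order: t = ln([H₂O₂]₀/[H₂O₂])/k
Step 2: t = ln(0.76/0.38)/0.096
Step 3: t = ln(2)/0.096
Step 4: t = 0.6931/0.096 = 7.22 min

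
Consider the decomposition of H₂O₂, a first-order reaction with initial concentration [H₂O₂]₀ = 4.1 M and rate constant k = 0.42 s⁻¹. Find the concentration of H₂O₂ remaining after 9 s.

0.09357 M

Step 1: For a first-order reaction: [H₂O₂] = [H₂O₂]₀ × e^(-kt)
Step 2: [H₂O₂] = 4.1 × e^(-0.42 × 9)
Step 3: [H₂O₂] = 4.1 × e^(-3.78)
Step 4: [H₂O₂] = 4.1 × 0.0228227 = 0.09357 M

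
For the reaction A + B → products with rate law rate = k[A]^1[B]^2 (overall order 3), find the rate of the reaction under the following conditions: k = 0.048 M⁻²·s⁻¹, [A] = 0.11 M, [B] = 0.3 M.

0.0004752 M/s

Step 1: The rate law is rate = k[A]^1[B]^2, overall order = 1+2 = 3
Step 2: Substitute values: rate = 0.048 × (0.11)^1 × (0.3)^2
Step 3: rate = 0.048 × 0.11 × 0.09 = 0.0004752 M/s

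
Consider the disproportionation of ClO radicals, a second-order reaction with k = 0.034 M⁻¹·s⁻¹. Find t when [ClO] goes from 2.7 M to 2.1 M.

3.112 s

Step 1: For second-order: t = (1/[ClO] - 1/[ClO]₀)/k
Step 2: t = (1/2.1 - 1/2.7)/0.034
Step 3: t = (0.4762 - 0.3704)/0.034
Step 4: t = 0.1058/0.034 = 3.112 s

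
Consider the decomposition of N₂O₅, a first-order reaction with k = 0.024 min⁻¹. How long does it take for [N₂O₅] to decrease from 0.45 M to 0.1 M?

62.67 min

Step 1: For first-order: t = ln([N₂O₅]₀/[N₂O₅])/k
Step 2: t = ln(0.45/0.1)/0.024
Step 3: t = ln(4.5)/0.024
Step 4: t = 1.504/0.024 = 62.67 min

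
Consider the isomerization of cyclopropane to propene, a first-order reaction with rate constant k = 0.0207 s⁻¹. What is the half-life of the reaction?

33.49 s

Step 1: For a first-order reaction, t₁/₂ = ln(2)/k
Step 2: t₁/₂ = ln(2)/0.0207
Step 3: t₁/₂ = 0.6931/0.0207 = 33.49 s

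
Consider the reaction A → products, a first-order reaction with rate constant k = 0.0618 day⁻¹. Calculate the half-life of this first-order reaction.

11.22 day

Step 1: For a first-order reaction, t₁/₂ = ln(2)/k
Step 2: t₁/₂ = ln(2)/0.0618
Step 3: t₁/₂ = 0.6931/0.0618 = 11.22 day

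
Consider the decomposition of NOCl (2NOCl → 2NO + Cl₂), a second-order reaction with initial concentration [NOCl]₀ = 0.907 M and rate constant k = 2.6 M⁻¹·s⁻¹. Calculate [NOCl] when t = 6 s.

0.05987 M

Step 1: For a second-order reaction: 1/[NOCl] = 1/[NOCl]₀ + kt
Step 2: 1/[NOCl] = 1/0.907 + 2.6 × 6
Step 3: 1/[NOCl] = 1.103 + 15.6 = 16.7
Step 4: [NOCl] = 1/16.7 = 0.05987 M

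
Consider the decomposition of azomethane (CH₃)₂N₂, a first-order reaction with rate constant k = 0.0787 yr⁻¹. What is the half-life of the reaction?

8.807 yr

Step 1: For a first-order reaction, t₁/₂ = ln(2)/k
Step 2: t₁/₂ = ln(2)/0.0787
Step 3: t₁/₂ = 0.6931/0.0787 = 8.807 yr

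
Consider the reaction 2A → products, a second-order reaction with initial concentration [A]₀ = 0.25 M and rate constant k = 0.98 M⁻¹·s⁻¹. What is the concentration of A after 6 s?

0.1012 M

Step 1: For a second-order reaction: 1/[A] = 1/[A]₀ + kt
Step 2: 1/[A] = 1/0.25 + 0.98 × 6
Step 3: 1/[A] = 4 + 5.88 = 9.88
Step 4: [A] = 1/9.88 = 0.1012 M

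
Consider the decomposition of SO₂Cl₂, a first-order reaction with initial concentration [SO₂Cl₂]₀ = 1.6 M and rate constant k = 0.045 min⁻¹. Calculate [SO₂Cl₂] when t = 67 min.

0.07847 M

Step 1: For a first-order reaction: [SO₂Cl₂] = [SO₂Cl₂]₀ × e^(-kt)
Step 2: [SO₂Cl₂] = 1.6 × e^(-0.045 × 67)
Step 3: [SO₂Cl₂] = 1.6 × e^(-3.015)
Step 4: [SO₂Cl₂] = 1.6 × 0.0490458 = 0.07847 M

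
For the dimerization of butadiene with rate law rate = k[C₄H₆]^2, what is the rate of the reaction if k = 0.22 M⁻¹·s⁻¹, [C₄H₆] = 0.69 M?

0.1047 M/s

Step 1: Identify the rate law: rate = k[C₄H₆]^2
Step 2: Substitute values: rate = 0.22 × (0.69)^2
Step 3: Calculate: rate = 0.22 × 0.4761 = 0.104742 M/s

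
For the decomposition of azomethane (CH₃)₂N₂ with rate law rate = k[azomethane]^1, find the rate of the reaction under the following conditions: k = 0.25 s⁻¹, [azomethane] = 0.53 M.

0.1325 M/s

Step 1: Identify the rate law: rate = k[azomethane]^1
Step 2: Substitute values: rate = 0.25 × (0.53)^1
Step 3: Calculate: rate = 0.25 × 0.53 = 0.1325 M/s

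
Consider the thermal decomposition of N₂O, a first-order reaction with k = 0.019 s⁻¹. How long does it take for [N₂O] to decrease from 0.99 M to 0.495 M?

36.48 s

Step 1: For first-order: t = ln([N₂O]₀/[N₂O])/k
Step 2: t = ln(0.99/0.495)/0.019
Step 3: t = ln(2)/0.019
Step 4: t = 0.6931/0.019 = 36.48 s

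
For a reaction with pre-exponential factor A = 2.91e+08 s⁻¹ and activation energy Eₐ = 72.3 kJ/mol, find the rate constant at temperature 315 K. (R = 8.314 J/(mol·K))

2.98e-04 s⁻¹

Step 1: Use the Arrhenius equation: k = A × exp(-Eₐ/RT)
Step 2: Convert Eₐ to J/mol: 72.3 kJ/mol = 72300 J/mol
Step 3: Calculate the exponent: -Eₐ/(RT) = -72300/(8.314 × 315) = -27.60691
Step 4: k = 2.91e+08 × exp(-27.60691)
Step 5: k = 2.91e+08 × 1.02440e-12 = 2.9810e-04 s⁻¹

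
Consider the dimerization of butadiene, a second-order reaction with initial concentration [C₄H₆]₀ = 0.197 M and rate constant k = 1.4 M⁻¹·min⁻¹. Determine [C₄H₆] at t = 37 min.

0.01758 M

Step 1: For a second-order reaction: 1/[C₄H₆] = 1/[C₄H₆]₀ + kt
Step 2: 1/[C₄H₆] = 1/0.197 + 1.4 × 37
Step 3: 1/[C₄H₆] = 5.076 + 51.8 = 56.88
Step 4: [C₄H₆] = 1/56.88 = 0.01758 M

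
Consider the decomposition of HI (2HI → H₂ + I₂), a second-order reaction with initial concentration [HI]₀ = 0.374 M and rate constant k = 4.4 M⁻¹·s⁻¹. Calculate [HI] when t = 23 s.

0.009627 M

Step 1: For a second-order reaction: 1/[HI] = 1/[HI]₀ + kt
Step 2: 1/[HI] = 1/0.374 + 4.4 × 23
Step 3: 1/[HI] = 2.674 + 101.2 = 103.9
Step 4: [HI] = 1/103.9 = 0.009627 M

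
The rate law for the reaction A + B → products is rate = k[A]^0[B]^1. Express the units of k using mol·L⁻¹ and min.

min⁻¹

Step 1: Overall order = 0 + 1 = 1.
Step 2: rate has units mol·L⁻¹·min⁻¹; [A]^0[B]^1 has units (mol·L⁻¹)^1.
Step 3: k = rate/([A]^0[B]^1), so units of k = (mol·L⁻¹)^(1-1)·min⁻¹ = min⁻¹.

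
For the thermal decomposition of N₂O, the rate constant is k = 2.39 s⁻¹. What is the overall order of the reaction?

first order (1)

Step 1: The units of k for an nth-order reaction are (concentration)^(1-n)·(time)⁻¹.
Step 2: Here k has units s⁻¹, so the concentration exponent is 0.
Step 3: 1 - n = 0 ⇒ n = 1. The reaction is first order.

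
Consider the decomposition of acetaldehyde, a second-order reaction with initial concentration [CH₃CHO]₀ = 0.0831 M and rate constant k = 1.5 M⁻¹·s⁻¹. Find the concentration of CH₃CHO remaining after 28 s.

0.01851 M

Step 1: For a second-order reaction: 1/[CH₃CHO] = 1/[CH₃CHO]₀ + kt
Step 2: 1/[CH₃CHO] = 1/0.0831 + 1.5 × 28
Step 3: 1/[CH₃CHO] = 12.03 + 42 = 54.03
Step 4: [CH₃CHO] = 1/54.03 = 0.01851 M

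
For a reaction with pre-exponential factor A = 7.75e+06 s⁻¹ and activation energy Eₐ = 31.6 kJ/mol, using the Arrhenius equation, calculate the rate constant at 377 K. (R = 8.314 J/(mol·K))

3.24e+02 s⁻¹

Step 1: Use the Arrhenius equation: k = A × exp(-Eₐ/RT)
Step 2: Convert Eₐ to J/mol: 31.6 kJ/mol = 31600 J/mol
Step 3: Calculate the exponent: -Eₐ/(RT) = -31600/(8.314 × 377) = -10.08175
Step 4: k = 7.75e+06 × exp(-10.08175)
Step 5: k = 7.75e+06 × 4.18361e-05 = 3.2423e+02 s⁻¹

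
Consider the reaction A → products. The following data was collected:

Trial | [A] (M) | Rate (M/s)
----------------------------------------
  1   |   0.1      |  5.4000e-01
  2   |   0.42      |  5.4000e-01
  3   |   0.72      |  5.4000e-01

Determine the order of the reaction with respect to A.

zeroth order (0)

Step 1: Compare trials - when concentration changes, rate stays constant.
Step 2: rate₂/rate₁ = 5.4000e-01/5.4000e-01 = 1
Step 3: [A]₂/[A]₁ = 0.42/0.1 = 4.2
Step 4: Since rate ratio ≈ (conc ratio)^0, the reaction is zeroth order.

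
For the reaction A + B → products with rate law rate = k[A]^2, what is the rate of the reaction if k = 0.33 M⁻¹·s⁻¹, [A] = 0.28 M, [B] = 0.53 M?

0.02587 M/s

Step 1: The rate law is rate = k[A]^2
Step 2: Note that the rate does not depend on [B] (zero order in B).
Step 3: rate = 0.33 × (0.28)^2 = 0.025872 M/s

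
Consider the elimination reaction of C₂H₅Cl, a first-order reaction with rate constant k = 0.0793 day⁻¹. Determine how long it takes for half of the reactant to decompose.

8.741 day

Step 1: For a first-order reaction, t₁/₂ = ln(2)/k
Step 2: t₁/₂ = ln(2)/0.0793
Step 3: t₁/₂ = 0.6931/0.0793 = 8.741 day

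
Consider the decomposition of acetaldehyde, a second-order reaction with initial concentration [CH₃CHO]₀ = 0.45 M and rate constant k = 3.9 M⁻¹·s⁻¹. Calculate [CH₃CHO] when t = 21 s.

0.01189 M

Step 1: For a second-order reaction: 1/[CH₃CHO] = 1/[CH₃CHO]₀ + kt
Step 2: 1/[CH₃CHO] = 1/0.45 + 3.9 × 21
Step 3: 1/[CH₃CHO] = 2.222 + 81.9 = 84.12
Step 4: [CH₃CHO] = 1/84.12 = 0.01189 M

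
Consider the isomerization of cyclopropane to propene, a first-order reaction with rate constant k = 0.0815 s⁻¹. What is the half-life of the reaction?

8.505 s

Step 1: For a first-order reaction, t₁/₂ = ln(2)/k
Step 2: t₁/₂ = ln(2)/0.0815
Step 3: t₁/₂ = 0.6931/0.0815 = 8.505 s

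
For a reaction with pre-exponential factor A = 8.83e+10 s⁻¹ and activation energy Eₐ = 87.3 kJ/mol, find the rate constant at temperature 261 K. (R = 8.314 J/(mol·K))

2.98e-07 s⁻¹

Step 1: Use the Arrhenius equation: k = A × exp(-Eₐ/RT)
Step 2: Convert Eₐ to J/mol: 87.3 kJ/mol = 87300 J/mol
Step 3: Calculate the exponent: -Eₐ/(RT) = -87300/(8.314 × 261) = -40.23127
Step 4: k = 8.83e+10 × exp(-40.23127)
Step 5: k = 8.83e+10 × 3.37118e-18 = 2.9768e-07 s⁻¹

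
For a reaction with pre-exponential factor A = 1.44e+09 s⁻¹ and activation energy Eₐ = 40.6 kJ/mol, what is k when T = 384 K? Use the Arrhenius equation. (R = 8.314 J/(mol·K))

4.32e+03 s⁻¹

Step 1: Use the Arrhenius equation: k = A × exp(-Eₐ/RT)
Step 2: Convert Eₐ to J/mol: 40.6 kJ/mol = 40600 J/mol
Step 3: Calculate the exponent: -Eₐ/(RT) = -40600/(8.314 × 384) = -12.71700
Step 4: k = 1.44e+09 × exp(-12.71700)
Step 5: k = 1.44e+09 × 2.99969e-06 = 4.3196e+03 s⁻¹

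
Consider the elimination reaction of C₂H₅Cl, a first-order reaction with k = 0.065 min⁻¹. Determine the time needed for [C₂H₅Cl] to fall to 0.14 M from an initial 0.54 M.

20.77 min

Step 1: For first-order: t = ln([C₂H₅Cl]₀/[C₂H₅Cl])/k
Step 2: t = ln(0.54/0.14)/0.065
Step 3: t = ln(3.857)/0.065
Step 4: t = 1.35/0.065 = 20.77 min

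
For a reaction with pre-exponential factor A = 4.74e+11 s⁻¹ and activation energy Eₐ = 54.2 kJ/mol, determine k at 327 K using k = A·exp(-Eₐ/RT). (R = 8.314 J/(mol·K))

1.04e+03 s⁻¹

Step 1: Use the Arrhenius equation: k = A × exp(-Eₐ/RT)
Step 2: Convert Eₐ to J/mol: 54.2 kJ/mol = 54200 J/mol
Step 3: Calculate the exponent: -Eₐ/(RT) = -54200/(8.314 × 327) = -19.93616
Step 4: k = 4.74e+11 × exp(-19.93616)
Step 5: k = 4.74e+11 × 2.19703e-09 = 1.0414e+03 s⁻¹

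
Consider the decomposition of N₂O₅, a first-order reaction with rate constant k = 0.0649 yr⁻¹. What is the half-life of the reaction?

10.68 yr

Step 1: For a first-order reaction, t₁/₂ = ln(2)/k
Step 2: t₁/₂ = ln(2)/0.0649
Step 3: t₁/₂ = 0.6931/0.0649 = 10.68 yr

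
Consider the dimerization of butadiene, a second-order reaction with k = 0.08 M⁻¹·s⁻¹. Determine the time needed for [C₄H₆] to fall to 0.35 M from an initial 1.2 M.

25.3 s

Step 1: For second-order: t = (1/[C₄H₆] - 1/[C₄H₆]₀)/k
Step 2: t = (1/0.35 - 1/1.2)/0.08
Step 3: t = (2.857 - 0.8333)/0.08
Step 4: t = 2.024/0.08 = 25.3 s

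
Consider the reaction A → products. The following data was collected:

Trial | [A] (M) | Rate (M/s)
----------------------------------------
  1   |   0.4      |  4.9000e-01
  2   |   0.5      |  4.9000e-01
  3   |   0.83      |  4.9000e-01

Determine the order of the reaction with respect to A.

zeroth order (0)

Step 1: Compare trials - when concentration changes, rate stays constant.
Step 2: rate₂/rate₁ = 4.9000e-01/4.9000e-01 = 1
Step 3: [A]₂/[A]₁ = 0.5/0.4 = 1.25
Step 4: Since rate ratio ≈ (conc ratio)^0, the reaction is zeroth order.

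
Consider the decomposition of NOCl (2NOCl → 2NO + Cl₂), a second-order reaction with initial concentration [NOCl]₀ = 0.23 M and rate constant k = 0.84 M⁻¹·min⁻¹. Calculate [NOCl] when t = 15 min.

0.059 M

Step 1: For a second-order reaction: 1/[NOCl] = 1/[NOCl]₀ + kt
Step 2: 1/[NOCl] = 1/0.23 + 0.84 × 15
Step 3: 1/[NOCl] = 4.348 + 12.6 = 16.95
Step 4: [NOCl] = 1/16.95 = 0.059 M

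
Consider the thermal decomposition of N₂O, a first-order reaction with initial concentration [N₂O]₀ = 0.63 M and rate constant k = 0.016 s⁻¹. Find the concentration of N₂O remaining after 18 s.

0.4723 M

Step 1: For a first-order reaction: [N₂O] = [N₂O]₀ × e^(-kt)
Step 2: [N₂O] = 0.63 × e^(-0.016 × 18)
Step 3: [N₂O] = 0.63 × e^(-0.288)
Step 4: [N₂O] = 0.63 × 0.749762 = 0.4723 M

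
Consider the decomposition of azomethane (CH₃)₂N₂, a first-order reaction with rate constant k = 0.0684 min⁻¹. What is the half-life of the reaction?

10.13 min

Step 1: For a first-order reaction, t₁/₂ = ln(2)/k
Step 2: t₁/₂ = ln(2)/0.0684
Step 3: t₁/₂ = 0.6931/0.0684 = 10.13 min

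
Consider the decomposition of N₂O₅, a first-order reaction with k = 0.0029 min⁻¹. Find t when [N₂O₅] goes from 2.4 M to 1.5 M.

162.1 min

Step 1: For first-order: t = ln([N₂O₅]₀/[N₂O₅])/k
Step 2: t = ln(2.4/1.5)/0.0029
Step 3: t = ln(1.6)/0.0029
Step 4: t = 0.47/0.0029 = 162.1 min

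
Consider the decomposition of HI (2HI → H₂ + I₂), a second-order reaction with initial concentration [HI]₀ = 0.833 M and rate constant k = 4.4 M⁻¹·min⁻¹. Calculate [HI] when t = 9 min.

0.02451 M

Step 1: For a second-order reaction: 1/[HI] = 1/[HI]₀ + kt
Step 2: 1/[HI] = 1/0.833 + 4.4 × 9
Step 3: 1/[HI] = 1.2 + 39.6 = 40.8
Step 4: [HI] = 1/40.8 = 0.02451 M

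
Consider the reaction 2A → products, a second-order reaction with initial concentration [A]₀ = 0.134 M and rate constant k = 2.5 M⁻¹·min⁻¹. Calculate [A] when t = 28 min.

0.01291 M

Step 1: For a second-order reaction: 1/[A] = 1/[A]₀ + kt
Step 2: 1/[A] = 1/0.134 + 2.5 × 28
Step 3: 1/[A] = 7.463 + 70 = 77.46
Step 4: [A] = 1/77.46 = 0.01291 M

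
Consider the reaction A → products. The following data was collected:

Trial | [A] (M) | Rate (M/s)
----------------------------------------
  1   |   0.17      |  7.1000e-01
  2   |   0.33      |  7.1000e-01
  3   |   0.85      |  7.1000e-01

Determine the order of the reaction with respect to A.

zeroth order (0)

Step 1: Compare trials - when concentration changes, rate stays constant.
Step 2: rate₂/rate₁ = 7.1000e-01/7.1000e-01 = 1
Step 3: [A]₂/[A]₁ = 0.33/0.17 = 1.941
Step 4: Since rate ratio ≈ (conc ratio)^0, the reaction is zeroth order.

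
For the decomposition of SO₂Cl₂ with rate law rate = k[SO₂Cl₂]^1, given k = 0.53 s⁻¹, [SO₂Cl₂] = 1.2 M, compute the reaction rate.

0.636 M/s

Step 1: Identify the rate law: rate = k[SO₂Cl₂]^1
Step 2: Substitute values: rate = 0.53 × (1.2)^1
Step 3: Calculate: rate = 0.53 × 1.2 = 0.636 M/s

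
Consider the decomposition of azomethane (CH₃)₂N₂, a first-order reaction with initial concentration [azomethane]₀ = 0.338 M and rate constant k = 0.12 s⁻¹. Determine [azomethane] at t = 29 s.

0.01041 M

Step 1: For a first-order reaction: [azomethane] = [azomethane]₀ × e^(-kt)
Step 2: [azomethane] = 0.338 × e^(-0.12 × 29)
Step 3: [azomethane] = 0.338 × e^(-3.48)
Step 4: [azomethane] = 0.338 × 0.0308074 = 0.01041 M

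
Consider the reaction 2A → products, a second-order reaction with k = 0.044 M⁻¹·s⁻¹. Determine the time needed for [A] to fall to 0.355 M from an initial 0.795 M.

35.43 s

Step 1: For second-order: t = (1/[A] - 1/[A]₀)/k
Step 2: t = (1/0.355 - 1/0.795)/0.044
Step 3: t = (2.817 - 1.258)/0.044
Step 4: t = 1.559/0.044 = 35.43 s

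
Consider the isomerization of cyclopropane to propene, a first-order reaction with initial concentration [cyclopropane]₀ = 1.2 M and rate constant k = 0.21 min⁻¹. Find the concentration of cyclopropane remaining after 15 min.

0.05142 M

Step 1: For a first-order reaction: [cyclopropane] = [cyclopropane]₀ × e^(-kt)
Step 2: [cyclopropane] = 1.2 × e^(-0.21 × 15)
Step 3: [cyclopropane] = 1.2 × e^(-3.15)
Step 4: [cyclopropane] = 1.2 × 0.0428521 = 0.05142 M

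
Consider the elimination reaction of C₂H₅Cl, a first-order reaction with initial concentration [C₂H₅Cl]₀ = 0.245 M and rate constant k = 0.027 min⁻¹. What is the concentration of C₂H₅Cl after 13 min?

0.1725 M

Step 1: For a first-order reaction: [C₂H₅Cl] = [C₂H₅Cl]₀ × e^(-kt)
Step 2: [C₂H₅Cl] = 0.245 × e^(-0.027 × 13)
Step 3: [C₂H₅Cl] = 0.245 × e^(-0.351)
Step 4: [C₂H₅Cl] = 0.245 × 0.703984 = 0.1725 M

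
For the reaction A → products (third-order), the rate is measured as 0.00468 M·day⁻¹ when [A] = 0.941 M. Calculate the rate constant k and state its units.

0.005617 M⁻²·day⁻¹

Step 1: rate = k[A]^3, so k = rate / [A]^3.
Step 2: k = 0.00468 / (0.941)^3 = 0.00468 / 0.8332.
Step 3: k = 0.005617 M⁻²·day⁻¹.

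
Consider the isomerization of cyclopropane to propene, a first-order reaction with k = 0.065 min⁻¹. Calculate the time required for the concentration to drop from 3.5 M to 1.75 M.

10.66 min

Step 1: For first-order: t = ln([cyclopropane]₀/[cyclopropane])/k
Step 2: t = ln(3.5/1.75)/0.065
Step 3: t = ln(2)/0.065
Step 4: t = 0.6931/0.065 = 10.66 min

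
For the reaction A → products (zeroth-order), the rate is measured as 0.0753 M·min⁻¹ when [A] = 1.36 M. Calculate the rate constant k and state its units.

0.0753 M·min⁻¹

Step 1: For a zeroth-order reaction, rate = k (independent of concentration).
Step 2: k = rate = 0.0753 M·min⁻¹.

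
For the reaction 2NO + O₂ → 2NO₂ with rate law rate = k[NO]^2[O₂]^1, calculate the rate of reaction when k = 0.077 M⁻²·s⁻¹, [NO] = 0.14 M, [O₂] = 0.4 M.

0.0006037 M/s

Step 1: The rate law is rate = k[NO]^2[O₂]^1
Step 2: Substitute: rate = 0.077 × (0.14)^2 × (0.4)^1
Step 3: rate = 0.077 × 0.0196 × 0.4 = 0.00060368 M/s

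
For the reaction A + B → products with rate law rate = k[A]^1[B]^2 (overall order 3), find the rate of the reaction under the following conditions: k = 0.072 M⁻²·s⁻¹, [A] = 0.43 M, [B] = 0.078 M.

0.0001884 M/s

Step 1: The rate law is rate = k[A]^1[B]^2, overall order = 1+2 = 3
Step 2: Substitute values: rate = 0.072 × (0.43)^1 × (0.078)^2
Step 3: rate = 0.072 × 0.43 × 0.006084 = 0.000188361 M/s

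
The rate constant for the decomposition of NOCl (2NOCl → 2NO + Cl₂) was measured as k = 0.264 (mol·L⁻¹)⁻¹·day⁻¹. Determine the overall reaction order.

second order (2)

Step 1: The units of k for an nth-order reaction are (concentration)^(1-n)·(time)⁻¹.
Step 2: Here k has units (mol·L⁻¹)⁻¹·day⁻¹, so the concentration exponent is -1.
Step 3: 1 - n = -1 ⇒ n = 2. The reaction is second order.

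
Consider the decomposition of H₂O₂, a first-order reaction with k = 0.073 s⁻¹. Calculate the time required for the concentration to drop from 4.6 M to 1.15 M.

18.99 s

Step 1: For first-order: t = ln([H₂O₂]₀/[H₂O₂])/k
Step 2: t = ln(4.6/1.15)/0.073
Step 3: t = ln(4)/0.073
Step 4: t = 1.386/0.073 = 18.99 s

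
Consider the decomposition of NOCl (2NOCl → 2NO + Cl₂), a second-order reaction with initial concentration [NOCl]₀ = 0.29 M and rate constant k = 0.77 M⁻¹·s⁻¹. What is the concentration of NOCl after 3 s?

0.1737 M

Step 1: For a second-order reaction: 1/[NOCl] = 1/[NOCl]₀ + kt
Step 2: 1/[NOCl] = 1/0.29 + 0.77 × 3
Step 3: 1/[NOCl] = 3.448 + 2.31 = 5.758
Step 4: [NOCl] = 1/5.758 = 0.1737 M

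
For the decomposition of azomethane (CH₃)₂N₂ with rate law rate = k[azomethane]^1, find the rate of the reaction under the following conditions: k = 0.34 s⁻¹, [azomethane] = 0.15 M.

0.051 M/s

Step 1: Identify the rate law: rate = k[azomethane]^1
Step 2: Substitute values: rate = 0.34 × (0.15)^1
Step 3: Calculate: rate = 0.34 × 0.15 = 0.051 M/s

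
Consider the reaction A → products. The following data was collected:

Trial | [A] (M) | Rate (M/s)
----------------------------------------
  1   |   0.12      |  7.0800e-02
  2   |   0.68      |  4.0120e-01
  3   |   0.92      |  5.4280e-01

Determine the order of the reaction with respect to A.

first order (1)

Step 1: Compare trials to find order n where rate₂/rate₁ = ([A]₂/[A]₁)^n
Step 2: rate₂/rate₁ = 4.0120e-01/7.0800e-02 = 5.667
Step 3: [A]₂/[A]₁ = 0.68/0.12 = 5.667
Step 4: n = ln(5.667)/ln(5.667) = 1.00 ≈ 1
Step 5: The reaction is first order in A.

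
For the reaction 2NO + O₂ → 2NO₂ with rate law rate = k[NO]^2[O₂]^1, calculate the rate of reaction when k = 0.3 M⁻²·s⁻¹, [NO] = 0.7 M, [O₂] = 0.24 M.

0.03528 M/s

Step 1: The rate law is rate = k[NO]^2[O₂]^1
Step 2: Substitute: rate = 0.3 × (0.7)^2 × (0.24)^1
Step 3: rate = 0.3 × 0.49 × 0.24 = 0.03528 M/s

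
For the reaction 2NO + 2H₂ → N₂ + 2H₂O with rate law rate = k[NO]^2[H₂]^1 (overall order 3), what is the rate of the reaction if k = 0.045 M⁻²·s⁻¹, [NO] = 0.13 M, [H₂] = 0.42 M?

0.0003194 M/s

Step 1: The rate law is rate = k[NO]^2[H₂]^1, overall order = 2+1 = 3
Step 2: Substitute values: rate = 0.045 × (0.13)^2 × (0.42)^1
Step 3: rate = 0.045 × 0.0169 × 0.42 = 0.00031941 M/s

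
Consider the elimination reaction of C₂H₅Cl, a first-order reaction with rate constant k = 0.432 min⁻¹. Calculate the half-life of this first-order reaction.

1.605 min

Step 1: For a first-order reaction, t₁/₂ = ln(2)/k
Step 2: t₁/₂ = ln(2)/0.432
Step 3: t₁/₂ = 0.6931/0.432 = 1.605 min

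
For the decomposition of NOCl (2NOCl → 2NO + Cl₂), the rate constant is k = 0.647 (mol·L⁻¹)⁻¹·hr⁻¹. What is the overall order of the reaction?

second order (2)

Step 1: The units of k for an nth-order reaction are (concentration)^(1-n)·(time)⁻¹.
Step 2: Here k has units (mol·L⁻¹)⁻¹·hr⁻¹, so the concentration exponent is -1.
Step 3: 1 - n = -1 ⇒ n = 2. The reaction is second order.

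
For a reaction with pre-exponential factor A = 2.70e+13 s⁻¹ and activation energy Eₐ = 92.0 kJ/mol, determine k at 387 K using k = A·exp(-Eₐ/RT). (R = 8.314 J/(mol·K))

1.03e+01 s⁻¹

Step 1: Use the Arrhenius equation: k = A × exp(-Eₐ/RT)
Step 2: Convert Eₐ to J/mol: 92.0 kJ/mol = 92000 J/mol
Step 3: Calculate the exponent: -Eₐ/(RT) = -92000/(8.314 × 387) = -28.59347
Step 4: k = 2.70e+13 × exp(-28.59347)
Step 5: k = 2.70e+13 × 3.81956e-13 = 1.0313e+01 s⁻¹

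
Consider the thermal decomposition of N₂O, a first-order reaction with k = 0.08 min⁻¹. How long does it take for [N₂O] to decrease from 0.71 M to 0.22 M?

14.65 min

Step 1: For first-order: t = ln([N₂O]₀/[N₂O])/k
Step 2: t = ln(0.71/0.22)/0.08
Step 3: t = ln(3.227)/0.08
Step 4: t = 1.172/0.08 = 14.65 min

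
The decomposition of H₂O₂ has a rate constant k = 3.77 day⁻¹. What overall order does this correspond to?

first order (1)

Step 1: The units of k for an nth-order reaction are (concentration)^(1-n)·(time)⁻¹.
Step 2: Here k has units day⁻¹, so the concentration exponent is 0.
Step 3: 1 - n = 0 ⇒ n = 1. The reaction is first order.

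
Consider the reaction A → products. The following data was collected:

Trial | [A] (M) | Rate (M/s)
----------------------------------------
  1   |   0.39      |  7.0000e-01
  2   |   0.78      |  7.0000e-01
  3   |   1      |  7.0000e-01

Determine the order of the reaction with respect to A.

zeroth order (0)

Step 1: Compare trials - when concentration changes, rate stays constant.
Step 2: rate₂/rate₁ = 7.0000e-01/7.0000e-01 = 1
Step 3: [A]₂/[A]₁ = 0.78/0.39 = 2
Step 4: Since rate ratio ≈ (conc ratio)^0, the reaction is zeroth order.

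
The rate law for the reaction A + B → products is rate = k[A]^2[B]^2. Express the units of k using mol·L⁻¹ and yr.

(mol·L⁻¹)⁻³·yr⁻¹

Step 1: Overall order = 2 + 2 = 4.
Step 2: rate has units mol·L⁻¹·yr⁻¹; [A]^2[B]^2 has units (mol·L⁻¹)^4.
Step 3: k = rate/([A]^2[B]^2), so units of k = (mol·L⁻¹)^(1-4)·yr⁻¹ = (mol·L⁻¹)⁻³·yr⁻¹.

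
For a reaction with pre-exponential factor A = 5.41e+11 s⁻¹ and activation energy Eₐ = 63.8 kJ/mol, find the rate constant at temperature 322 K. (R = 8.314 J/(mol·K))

2.42e+01 s⁻¹

Step 1: Use the Arrhenius equation: k = A × exp(-Eₐ/RT)
Step 2: Convert Eₐ to J/mol: 63.8 kJ/mol = 63800 J/mol
Step 3: Calculate the exponent: -Eₐ/(RT) = -63800/(8.314 × 322) = -23.83169
Step 4: k = 5.41e+11 × exp(-23.83169)
Step 5: k = 5.41e+11 × 4.46713e-11 = 2.4167e+01 s⁻¹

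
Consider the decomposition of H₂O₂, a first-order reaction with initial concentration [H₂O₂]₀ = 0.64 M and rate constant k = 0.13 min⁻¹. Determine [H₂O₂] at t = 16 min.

0.07996 M

Step 1: For a first-order reaction: [H₂O₂] = [H₂O₂]₀ × e^(-kt)
Step 2: [H₂O₂] = 0.64 × e^(-0.13 × 16)
Step 3: [H₂O₂] = 0.64 × e^(-2.08)
Step 4: [H₂O₂] = 0.64 × 0.12493 = 0.07996 M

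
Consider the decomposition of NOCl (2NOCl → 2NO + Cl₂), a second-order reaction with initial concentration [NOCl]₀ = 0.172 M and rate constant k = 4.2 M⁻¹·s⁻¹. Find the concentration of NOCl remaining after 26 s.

0.008695 M

Step 1: For a second-order reaction: 1/[NOCl] = 1/[NOCl]₀ + kt
Step 2: 1/[NOCl] = 1/0.172 + 4.2 × 26
Step 3: 1/[NOCl] = 5.814 + 109.2 = 115
Step 4: [NOCl] = 1/115 = 0.008695 M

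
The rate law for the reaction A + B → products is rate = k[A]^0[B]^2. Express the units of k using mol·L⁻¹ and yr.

(mol·L⁻¹)⁻¹·yr⁻¹

Step 1: Overall order = 0 + 2 = 2.
Step 2: rate has units mol·L⁻¹·yr⁻¹; [A]^0[B]^2 has units (mol·L⁻¹)^2.
Step 3: k = rate/([A]^0[B]^2), so units of k = (mol·L⁻¹)^(1-2)·yr⁻¹ = (mol·L⁻¹)⁻¹·yr⁻¹.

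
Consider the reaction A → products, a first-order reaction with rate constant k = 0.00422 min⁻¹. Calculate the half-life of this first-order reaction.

164.3 min

Step 1: For a first-order reaction, t₁/₂ = ln(2)/k
Step 2: t₁/₂ = ln(2)/0.00422
Step 3: t₁/₂ = 0.6931/0.00422 = 164.3 min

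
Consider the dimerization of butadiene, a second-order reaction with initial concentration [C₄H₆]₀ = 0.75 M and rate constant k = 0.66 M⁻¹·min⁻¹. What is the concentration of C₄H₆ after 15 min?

0.08902 M

Step 1: For a second-order reaction: 1/[C₄H₆] = 1/[C₄H₆]₀ + kt
Step 2: 1/[C₄H₆] = 1/0.75 + 0.66 × 15
Step 3: 1/[C₄H₆] = 1.333 + 9.9 = 11.23
Step 4: [C₄H₆] = 1/11.23 = 0.08902 M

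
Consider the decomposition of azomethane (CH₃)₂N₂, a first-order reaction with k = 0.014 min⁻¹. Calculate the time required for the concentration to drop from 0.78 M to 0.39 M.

49.51 min

Step 1: For first-order: t = ln([azomethane]₀/[azomethane])/k
Step 2: t = ln(0.78/0.39)/0.014
Step 3: t = ln(2)/0.014
Step 4: t = 0.6931/0.014 = 49.51 min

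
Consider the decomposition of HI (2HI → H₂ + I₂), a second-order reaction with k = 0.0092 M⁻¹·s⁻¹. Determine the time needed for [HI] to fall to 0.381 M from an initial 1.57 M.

216.1 s

Step 1: For second-order: t = (1/[HI] - 1/[HI]₀)/k
Step 2: t = (1/0.381 - 1/1.57)/0.0092
Step 3: t = (2.625 - 0.6369)/0.0092
Step 4: t = 1.988/0.0092 = 216.1 s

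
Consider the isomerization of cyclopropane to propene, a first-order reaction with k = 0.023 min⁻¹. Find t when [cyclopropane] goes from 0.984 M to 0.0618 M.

120.3 min

Step 1: For first-order: t = ln([cyclopropane]₀/[cyclopropane])/k
Step 2: t = ln(0.984/0.0618)/0.023
Step 3: t = ln(15.92)/0.023
Step 4: t = 2.768/0.023 = 120.3 min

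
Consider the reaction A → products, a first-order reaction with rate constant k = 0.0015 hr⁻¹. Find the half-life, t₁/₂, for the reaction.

462.1 hr

Step 1: For a first-order reaction, t₁/₂ = ln(2)/k
Step 2: t₁/₂ = ln(2)/0.0015
Step 3: t₁/₂ = 0.6931/0.0015 = 462.1 hr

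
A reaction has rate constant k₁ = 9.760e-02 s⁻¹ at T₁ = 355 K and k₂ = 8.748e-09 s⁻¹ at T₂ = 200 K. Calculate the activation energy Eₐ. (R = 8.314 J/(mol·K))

61.8 kJ/mol

Step 1: Use the two-temperature Arrhenius form: ln(k₂/k₁) = -Eₐ/R × (1/T₂ - 1/T₁)
Step 2: ln(k₂/k₁) = ln(8.748e-09/9.760e-02) = ln(8.96311e-08) = -16.2276
Step 3: 1/T₂ - 1/T₁ = 1/200 - 1/355 = 2.183099e-03 K⁻¹
Step 4: Eₐ = -R × ln(k₂/k₁) / (1/T₂ - 1/T₁) = -8.314 × -16.2276 / 2.183099e-03
Step 5: Eₐ = 6.1800e+04 J/mol = 61.8 kJ/mol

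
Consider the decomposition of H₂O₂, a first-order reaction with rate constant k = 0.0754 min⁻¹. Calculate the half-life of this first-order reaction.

9.193 min

Step 1: For a first-order reaction, t₁/₂ = ln(2)/k
Step 2: t₁/₂ = ln(2)/0.0754
Step 3: t₁/₂ = 0.6931/0.0754 = 9.193 min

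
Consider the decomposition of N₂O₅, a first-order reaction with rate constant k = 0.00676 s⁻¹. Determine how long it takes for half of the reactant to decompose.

102.5 s

Step 1: For a first-order reaction, t₁/₂ = ln(2)/k
Step 2: t₁/₂ = ln(2)/0.00676
Step 3: t₁/₂ = 0.6931/0.00676 = 102.5 s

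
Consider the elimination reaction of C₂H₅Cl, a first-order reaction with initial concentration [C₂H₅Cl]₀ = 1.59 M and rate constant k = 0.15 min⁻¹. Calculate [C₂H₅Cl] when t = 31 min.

0.0152 M

Step 1: For a first-order reaction: [C₂H₅Cl] = [C₂H₅Cl]₀ × e^(-kt)
Step 2: [C₂H₅Cl] = 1.59 × e^(-0.15 × 31)
Step 3: [C₂H₅Cl] = 1.59 × e^(-4.65)
Step 4: [C₂H₅Cl] = 1.59 × 0.0095616 = 0.0152 M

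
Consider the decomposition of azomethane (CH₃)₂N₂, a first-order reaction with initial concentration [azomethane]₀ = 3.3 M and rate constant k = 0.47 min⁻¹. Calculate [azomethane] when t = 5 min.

0.3147 M

Step 1: For a first-order reaction: [azomethane] = [azomethane]₀ × e^(-kt)
Step 2: [azomethane] = 3.3 × e^(-0.47 × 5)
Step 3: [azomethane] = 3.3 × e^(-2.35)
Step 4: [azomethane] = 3.3 × 0.0953692 = 0.3147 M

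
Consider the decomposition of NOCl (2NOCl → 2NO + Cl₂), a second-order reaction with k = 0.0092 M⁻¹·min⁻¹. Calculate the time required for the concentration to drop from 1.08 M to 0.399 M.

171.8 min

Step 1: For second-order: t = (1/[NOCl] - 1/[NOCl]₀)/k
Step 2: t = (1/0.399 - 1/1.08)/0.0092
Step 3: t = (2.506 - 0.9259)/0.0092
Step 4: t = 1.58/0.0092 = 171.8 min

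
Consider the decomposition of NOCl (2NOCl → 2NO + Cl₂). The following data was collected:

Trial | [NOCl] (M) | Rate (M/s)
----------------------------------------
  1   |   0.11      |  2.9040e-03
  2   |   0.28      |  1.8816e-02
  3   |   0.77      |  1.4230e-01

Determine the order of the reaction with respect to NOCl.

second order (2)

Step 1: Compare trials to find order n where rate₂/rate₁ = ([NOCl]₂/[NOCl]₁)^n
Step 2: rate₂/rate₁ = 1.8816e-02/2.9040e-03 = 6.479
Step 3: [NOCl]₂/[NOCl]₁ = 0.28/0.11 = 2.545
Step 4: n = ln(6.479)/ln(2.545) = 2.00 ≈ 2
Step 5: The reaction is second order in NOCl.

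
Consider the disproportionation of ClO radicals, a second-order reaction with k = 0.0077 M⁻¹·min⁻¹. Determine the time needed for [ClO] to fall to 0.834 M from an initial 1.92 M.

88.08 min

Step 1: For second-order: t = (1/[ClO] - 1/[ClO]₀)/k
Step 2: t = (1/0.834 - 1/1.92)/0.0077
Step 3: t = (1.199 - 0.5208)/0.0077
Step 4: t = 0.6782/0.0077 = 88.08 min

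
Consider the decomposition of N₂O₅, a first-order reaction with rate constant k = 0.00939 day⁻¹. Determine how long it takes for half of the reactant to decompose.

73.82 day

Step 1: For a first-order reaction, t₁/₂ = ln(2)/k
Step 2: t₁/₂ = ln(2)/0.00939
Step 3: t₁/₂ = 0.6931/0.00939 = 73.82 day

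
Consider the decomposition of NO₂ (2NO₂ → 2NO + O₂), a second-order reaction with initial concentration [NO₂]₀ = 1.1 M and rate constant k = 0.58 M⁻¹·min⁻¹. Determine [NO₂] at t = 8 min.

0.1802 M

Step 1: For a second-order reaction: 1/[NO₂] = 1/[NO₂]₀ + kt
Step 2: 1/[NO₂] = 1/1.1 + 0.58 × 8
Step 3: 1/[NO₂] = 0.9091 + 4.64 = 5.549
Step 4: [NO₂] = 1/5.549 = 0.1802 M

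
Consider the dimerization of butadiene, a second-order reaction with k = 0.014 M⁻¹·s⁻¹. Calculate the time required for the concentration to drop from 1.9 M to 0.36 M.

160.8 s

Step 1: For second-order: t = (1/[C₄H₆] - 1/[C₄H₆]₀)/k
Step 2: t = (1/0.36 - 1/1.9)/0.014
Step 3: t = (2.778 - 0.5263)/0.014
Step 4: t = 2.251/0.014 = 160.8 s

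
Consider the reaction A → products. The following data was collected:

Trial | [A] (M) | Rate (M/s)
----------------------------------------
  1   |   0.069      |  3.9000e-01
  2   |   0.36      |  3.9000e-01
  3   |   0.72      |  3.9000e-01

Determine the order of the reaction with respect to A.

zeroth order (0)

Step 1: Compare trials - when concentration changes, rate stays constant.
Step 2: rate₂/rate₁ = 3.9000e-01/3.9000e-01 = 1
Step 3: [A]₂/[A]₁ = 0.36/0.069 = 5.217
Step 4: Since rate ratio ≈ (conc ratio)^0, the reaction is zeroth order.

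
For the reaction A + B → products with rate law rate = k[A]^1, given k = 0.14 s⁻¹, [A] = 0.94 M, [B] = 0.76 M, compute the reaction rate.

0.1316 M/s

Step 1: The rate law is rate = k[A]^1
Step 2: Note that the rate does not depend on [B] (zero order in B).
Step 3: rate = 0.14 × (0.94)^1 = 0.1316 M/s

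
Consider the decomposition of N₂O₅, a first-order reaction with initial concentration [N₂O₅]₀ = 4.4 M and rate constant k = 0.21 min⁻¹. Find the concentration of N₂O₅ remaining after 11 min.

0.4367 M

Step 1: For a first-order reaction: [N₂O₅] = [N₂O₅]₀ × e^(-kt)
Step 2: [N₂O₅] = 4.4 × e^(-0.21 × 11)
Step 3: [N₂O₅] = 4.4 × e^(-2.31)
Step 4: [N₂O₅] = 4.4 × 0.0992613 = 0.4367 M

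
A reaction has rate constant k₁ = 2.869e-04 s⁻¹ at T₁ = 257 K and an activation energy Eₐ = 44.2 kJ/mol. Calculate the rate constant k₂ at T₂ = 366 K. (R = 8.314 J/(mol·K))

1.359e-01 s⁻¹

Step 1: Use the two-temperature Arrhenius form: ln(k₂/k₁) = -Eₐ/R × (1/T₂ - 1/T₁)
Step 2: Convert Eₐ to J/mol: 44.2 kJ/mol = 44200 J/mol
Step 3: 1/T₂ - 1/T₁ = 1/366 - 1/257 = -1.158810e-03 K⁻¹
Step 4: ln(k₂/k₁) = -44200/8.314 × -1.158810e-03 = 6.16062
Step 5: k₂ = k₁ × exp(6.16062) = 2.869e-04 × 4.73722e+02 = 1.359e-01 s⁻¹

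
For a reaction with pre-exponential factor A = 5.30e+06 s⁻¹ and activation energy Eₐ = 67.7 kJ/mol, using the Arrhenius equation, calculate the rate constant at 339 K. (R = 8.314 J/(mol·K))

1.96e-04 s⁻¹

Step 1: Use the Arrhenius equation: k = A × exp(-Eₐ/RT)
Step 2: Convert Eₐ to J/mol: 67.7 kJ/mol = 67700 J/mol
Step 3: Calculate the exponent: -Eₐ/(RT) = -67700/(8.314 × 339) = -24.02033
Step 4: k = 5.30e+06 × exp(-24.02033)
Step 5: k = 5.30e+06 × 3.69916e-11 = 1.9606e-04 s⁻¹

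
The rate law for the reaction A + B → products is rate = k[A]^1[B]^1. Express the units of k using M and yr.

M⁻¹·yr⁻¹

Step 1: Overall order = 1 + 1 = 2.
Step 2: rate has units M·yr⁻¹; [A]^1[B]^1 has units M^2.
Step 3: k = rate/([A]^1[B]^1), so units of k = M^(1-2)·yr⁻¹ = M⁻¹·yr⁻¹.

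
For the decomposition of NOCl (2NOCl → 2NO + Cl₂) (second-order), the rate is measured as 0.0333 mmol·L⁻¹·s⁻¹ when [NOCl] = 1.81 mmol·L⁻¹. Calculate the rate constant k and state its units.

0.01016 (mmol·L⁻¹)⁻¹·s⁻¹

Step 1: rate = k[NOCl]^2, so k = rate / [NOCl]^2.
Step 2: k = 0.0333 / (1.81)^2 = 0.0333 / 3.276.
Step 3: k = 0.01016 (mmol·L⁻¹)⁻¹·s⁻¹.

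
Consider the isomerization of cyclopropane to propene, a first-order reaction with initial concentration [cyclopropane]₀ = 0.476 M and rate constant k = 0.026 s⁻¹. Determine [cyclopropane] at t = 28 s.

0.2298 M

Step 1: For a first-order reaction: [cyclopropane] = [cyclopropane]₀ × e^(-kt)
Step 2: [cyclopropane] = 0.476 × e^(-0.026 × 28)
Step 3: [cyclopropane] = 0.476 × e^(-0.728)
Step 4: [cyclopropane] = 0.476 × 0.482874 = 0.2298 M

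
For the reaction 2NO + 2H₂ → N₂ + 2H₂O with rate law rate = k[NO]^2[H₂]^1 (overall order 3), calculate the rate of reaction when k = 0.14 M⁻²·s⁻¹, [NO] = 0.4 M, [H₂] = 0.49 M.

0.01098 M/s

Step 1: The rate law is rate = k[NO]^2[H₂]^1, overall order = 2+1 = 3
Step 2: Substitute values: rate = 0.14 × (0.4)^2 × (0.49)^1
Step 3: rate = 0.14 × 0.16 × 0.49 = 0.010976 M/s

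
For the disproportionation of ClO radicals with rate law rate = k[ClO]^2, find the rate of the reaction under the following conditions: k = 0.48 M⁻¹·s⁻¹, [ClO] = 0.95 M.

0.4332 M/s

Step 1: Identify the rate law: rate = k[ClO]^2
Step 2: Substitute values: rate = 0.48 × (0.95)^2
Step 3: Calculate: rate = 0.48 × 0.9025 = 0.4332 M/s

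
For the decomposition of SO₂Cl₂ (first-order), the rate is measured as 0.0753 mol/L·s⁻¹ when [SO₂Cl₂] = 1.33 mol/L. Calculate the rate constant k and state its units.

0.05662 s⁻¹

Step 1: rate = k[SO₂Cl₂]^1, so k = rate / [SO₂Cl₂]^1.
Step 2: k = 0.0753 / (1.33)^1 = 0.0753 / 1.33.
Step 3: k = 0.05662 s⁻¹.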